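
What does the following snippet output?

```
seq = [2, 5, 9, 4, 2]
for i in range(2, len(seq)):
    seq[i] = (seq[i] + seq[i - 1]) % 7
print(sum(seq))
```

i=2: seq[2] = (9+5)%7 = 0 → [2, 5, 0, 4, 2]
i=3: seq[3] = (4+0)%7 = 4 → [2, 5, 0, 4, 2]
i=4: seq[4] = (2+4)%7 = 6 → [2, 5, 0, 4, 6]
sum = 17

17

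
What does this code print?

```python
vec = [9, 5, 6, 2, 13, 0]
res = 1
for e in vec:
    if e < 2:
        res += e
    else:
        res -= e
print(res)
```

-34

e=9: not <2, res = 1-9 = -8
e=5: not <2, res = (-8)-5 = -13
e=6: not <2, res = (-13)-6 = -19
e=2: not <2, res = (-19)-2 = -21
e=13: not <2, res = (-21)-13 = -34
e=0: <2, res = (-34)+0 = -34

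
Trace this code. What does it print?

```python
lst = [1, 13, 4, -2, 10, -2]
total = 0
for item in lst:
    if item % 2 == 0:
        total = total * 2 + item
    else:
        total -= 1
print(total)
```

10

item=1: not even, total = 0-1 = -1
item=13: not even, total = (-1)-1 = -2
item=4: even, total = (-2)*2+4 = 0
item=-2: even, total = 0*2+(-2) = -2
item=10: even, total = (-2)*2+10 = 6
item=-2: even, total = 6*2+(-2) = 10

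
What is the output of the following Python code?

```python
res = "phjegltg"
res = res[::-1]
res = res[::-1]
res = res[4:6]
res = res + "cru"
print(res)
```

reverse → 'gtlgejhp'
reverse → 'phjegltg'
slice [4:6] → 'gl'
+ 'cru' → 'glcru'

glcru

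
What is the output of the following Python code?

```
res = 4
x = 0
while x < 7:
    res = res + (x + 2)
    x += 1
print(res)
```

x=0: res = 4+2 = 6
x=1: res = 6+3 = 9
x=2: res = 9+4 = 13
x=3: res = 13+5 = 18
x=4: res = 18+6 = 24
x=5: res = 24+7 = 31
x=6: res = 31+8 = 39

39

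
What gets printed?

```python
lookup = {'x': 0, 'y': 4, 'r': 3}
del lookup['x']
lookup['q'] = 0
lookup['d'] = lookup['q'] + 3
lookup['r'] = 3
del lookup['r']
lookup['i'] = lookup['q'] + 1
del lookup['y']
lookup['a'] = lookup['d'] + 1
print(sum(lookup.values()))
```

del 'x' → {'y': 4, 'r': 3}
lookup['q'] = 0 → {'y': 4, 'r': 3, 'q': 0}
lookup['d'] = lookup['q']+3 = 3 → {'y': 4, 'r': 3, 'q': 0, 'd': 3}
lookup['r'] = 3 → {'y': 4, 'r': 3, 'q': 0, 'd': 3}
del 'r' → {'y': 4, 'q': 0, 'd': 3}
lookup['i'] = lookup['q']+1 = 1 → {'y': 4, 'q': 0, 'd': 3, 'i': 1}
del 'y' → {'q': 0, 'd': 3, 'i': 1}
lookup['a'] = lookup['d']+1 = 4 → {'q': 0, 'd': 3, 'i': 1, 'a': 4}
sum of values = 8

8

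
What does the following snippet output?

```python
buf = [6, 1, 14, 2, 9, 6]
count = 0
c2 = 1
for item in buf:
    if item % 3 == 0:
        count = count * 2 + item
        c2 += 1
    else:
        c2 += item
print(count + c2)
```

69

item=6: %3==0, count = 0*2+6 = 6; c2=2
item=1: not %3==0; c2=3
item=14: not %3==0; c2=17
item=2: not %3==0; c2=19
item=9: %3==0, count = 6*2+9 = 21; c2=20
item=6: %3==0, count = 21*2+6 = 48; c2=21
count+c2 = 48+21 = 69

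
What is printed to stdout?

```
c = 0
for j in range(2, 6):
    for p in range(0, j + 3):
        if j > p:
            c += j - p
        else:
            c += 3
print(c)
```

70

j=2,p=0: 2>0, c = 0+2 = 2
j=2,p=1: 2>1, c = 2+1 = 3
j=2,p=2: not 2>2, c = 3+3 = 6
j=2,p=3: not 2>3, c = 6+3 = 9
j=2,p=4: not 2>4, c = 9+3 = 12
j=3,p=0: 3>0, c = 12+3 = 15
j=3,p=1: 3>1, c = 15+2 = 17
j=3,p=2: 3>2, c = 17+1 = 18
j=3,p=3: not 3>3, c = 18+3 = 21
j=3,p=4: not 3>4, c = 21+3 = 24
j=3,p=5: not 3>5, c = 24+3 = 27
j=4,p=0: 4>0, c = 27+4 = 31
j=4,p=1: 4>1, c = 31+3 = 34
j=4,p=2: 4>2, c = 34+2 = 36
j=4,p=3: 4>3, c = 36+1 = 37
j=4,p=4: not 4>4, c = 37+3 = 40
j=4,p=5: not 4>5, c = 40+3 = 43
j=4,p=6: not 4>6, c = 43+3 = 46
j=5,p=0: 5>0, c = 46+5 = 51
j=5,p=1: 5>1, c = 51+4 = 55
j=5,p=2: 5>2, c = 55+3 = 58
j=5,p=3: 5>3, c = 58+2 = 60
j=5,p=4: 5>4, c = 60+1 = 61
j=5,p=5: not 5>5, c = 61+3 = 64
j=5,p=6: not 5>6, c = 64+3 = 67
j=5,p=7: not 5>7, c = 67+3 = 70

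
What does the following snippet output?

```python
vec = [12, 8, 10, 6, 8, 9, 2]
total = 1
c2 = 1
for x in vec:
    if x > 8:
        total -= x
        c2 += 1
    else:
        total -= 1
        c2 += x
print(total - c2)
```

-62

x=12: >8, total = 1-12 = -11; c2=2
x=8: not >8, total = (-11)-1 = -12; c2=10
x=10: >8, total = (-12)-10 = -22; c2=11
x=6: not >8, total = (-22)-1 = -23; c2=17
x=8: not >8, total = (-23)-1 = -24; c2=25
x=9: >8, total = (-24)-9 = -33; c2=26
x=2: not >8, total = (-33)-1 = -34; c2=28
total-c2 = (-34)-28 = -62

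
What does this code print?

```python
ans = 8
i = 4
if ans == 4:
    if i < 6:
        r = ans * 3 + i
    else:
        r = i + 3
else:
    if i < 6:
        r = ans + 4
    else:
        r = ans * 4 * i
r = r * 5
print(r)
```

ans=8, i=4
ans == 4 is False; i < 6 is True
→ r = ans + 4 = 12
r = 12*5 = 60

60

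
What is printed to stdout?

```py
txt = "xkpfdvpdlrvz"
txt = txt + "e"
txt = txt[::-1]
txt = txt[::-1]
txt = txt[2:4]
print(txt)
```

+ 'e' → 'xkpfdvpdlrvze'
reverse → 'ezvrldpvdfpkx'
reverse → 'xkpfdvpdlrvze'
slice [2:4] → 'pf'

pf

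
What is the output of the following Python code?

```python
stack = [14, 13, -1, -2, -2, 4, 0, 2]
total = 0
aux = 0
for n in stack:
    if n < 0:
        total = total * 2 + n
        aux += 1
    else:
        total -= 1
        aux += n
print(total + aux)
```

n=14: not <0, total = 0-1 = -1; aux=14
n=13: not <0, total = (-1)-1 = -2; aux=27
n=-1: <0, total = (-2)*2+(-1) = -5; aux=28
n=-2: <0, total = (-5)*2+(-2) = -12; aux=29
n=-2: <0, total = (-12)*2+(-2) = -26; aux=30
n=4: not <0, total = (-26)-1 = -27; aux=34
n=0: not <0, total = (-27)-1 = -28; aux=34
n=2: not <0, total = (-28)-1 = -29; aux=36
total+aux = (-29)+36 = 7

7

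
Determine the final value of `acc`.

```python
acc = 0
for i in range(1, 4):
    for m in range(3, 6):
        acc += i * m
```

i=1,m=3: acc = 0+3 = 3
i=1,m=4: acc = 3+4 = 7
i=1,m=5: acc = 7+5 = 12
i=2,m=3: acc = 12+6 = 18
i=2,m=4: acc = 18+8 = 26
i=2,m=5: acc = 26+10 = 36
i=3,m=3: acc = 36+9 = 45
i=3,m=4: acc = 45+12 = 57
i=3,m=5: acc = 57+15 = 72

72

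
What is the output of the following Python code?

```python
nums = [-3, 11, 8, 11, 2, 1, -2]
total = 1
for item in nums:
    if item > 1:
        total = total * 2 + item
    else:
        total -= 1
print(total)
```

142

item=-3: not >1, total = 1-1 = 0
item=11: >1, total = 0*2+11 = 11
item=8: >1, total = 11*2+8 = 30
item=11: >1, total = 30*2+11 = 71
item=2: >1, total = 71*2+2 = 144
item=1: not >1, total = 144-1 = 143
item=-2: not >1, total = 143-1 = 142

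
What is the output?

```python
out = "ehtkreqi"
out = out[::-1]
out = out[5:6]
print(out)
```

reverse → 'iqerkthe'
slice [5:6] → 't'

t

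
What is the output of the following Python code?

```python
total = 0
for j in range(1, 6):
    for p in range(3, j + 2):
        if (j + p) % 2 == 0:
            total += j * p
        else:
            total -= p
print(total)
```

40

j=2,p=3: odd sum, total = 0-3 = -3
j=3,p=3: even sum, total = (-3)+9 = 6
j=3,p=4: odd sum, total = 6-4 = 2
j=4,p=3: odd sum, total = 2-3 = -1
j=4,p=4: even sum, total = (-1)+16 = 15
j=4,p=5: odd sum, total = 15-5 = 10
j=5,p=3: even sum, total = 10+15 = 25
j=5,p=4: odd sum, total = 25-4 = 21
j=5,p=5: even sum, total = 21+25 = 46
j=5,p=6: odd sum, total = 46-6 = 40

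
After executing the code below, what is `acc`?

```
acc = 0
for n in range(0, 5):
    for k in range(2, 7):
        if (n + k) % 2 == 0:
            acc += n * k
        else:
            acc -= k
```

56

n=0,k=2: even sum, acc = 0+0 = 0
n=0,k=3: odd sum, acc = 0-3 = -3
n=0,k=4: even sum, acc = (-3)+0 = -3
n=0,k=5: odd sum, acc = (-3)-5 = -8
n=0,k=6: even sum, acc = (-8)+0 = -8
n=1,k=2: odd sum, acc = (-8)-2 = -10
n=1,k=3: even sum, acc = (-10)+3 = -7
n=1,k=4: odd sum, acc = (-7)-4 = -11
n=1,k=5: even sum, acc = (-11)+5 = -6
n=1,k=6: odd sum, acc = (-6)-6 = -12
n=2,k=2: even sum, acc = (-12)+4 = -8
n=2,k=3: odd sum, acc = (-8)-3 = -11
n=2,k=4: even sum, acc = (-11)+8 = -3
n=2,k=5: odd sum, acc = (-3)-5 = -8
n=2,k=6: even sum, acc = (-8)+12 = 4
n=3,k=2: odd sum, acc = 4-2 = 2
n=3,k=3: even sum, acc = 2+9 = 11
n=3,k=4: odd sum, acc = 11-4 = 7
n=3,k=5: even sum, acc = 7+15 = 22
n=3,k=6: odd sum, acc = 22-6 = 16
n=4,k=2: even sum, acc = 16+8 = 24
n=4,k=3: odd sum, acc = 24-3 = 21
n=4,k=4: even sum, acc = 21+16 = 37
n=4,k=5: odd sum, acc = 37-5 = 32
n=4,k=6: even sum, acc = 32+24 = 56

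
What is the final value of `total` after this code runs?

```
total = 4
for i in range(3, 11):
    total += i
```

i=3: total = 4+3 = 7
i=4: total = 7+4 = 11
i=5: total = 11+5 = 16
i=6: total = 16+6 = 22
i=7: total = 22+7 = 29
i=8: total = 29+8 = 37
i=9: total = 37+9 = 46
i=10: total = 46+10 = 56

56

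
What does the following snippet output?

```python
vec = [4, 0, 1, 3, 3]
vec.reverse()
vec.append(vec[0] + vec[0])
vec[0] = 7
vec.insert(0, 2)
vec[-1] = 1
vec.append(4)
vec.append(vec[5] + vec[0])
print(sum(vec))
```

reverse → [3, 3, 1, 0, 4]
append vec[0]+vec[0] = 3+3 = 6 → [3, 3, 1, 0, 4, 6]
vec[0] = 7 → [7, 3, 1, 0, 4, 6]
insert 2 at 0 → [2, 7, 3, 1, 0, 4, 6]
vec[-1] = 1 → [2, 7, 3, 1, 0, 4, 1]
append 4 → [2, 7, 3, 1, 0, 4, 1, 4]
append vec[5]+vec[0] = 4+2 = 6 → [2, 7, 3, 1, 0, 4, 1, 4, 6]
sum = 28

28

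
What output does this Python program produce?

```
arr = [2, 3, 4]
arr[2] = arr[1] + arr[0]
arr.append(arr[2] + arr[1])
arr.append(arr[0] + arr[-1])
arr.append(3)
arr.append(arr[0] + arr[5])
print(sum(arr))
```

36

arr[2] = arr[1]+arr[0] = 3+2 = 5 → [2, 3, 5]
append arr[2]+arr[1] = 5+3 = 8 → [2, 3, 5, 8]
append arr[0]+arr[-1] = 2+8 = 10 → [2, 3, 5, 8, 10]
append 3 → [2, 3, 5, 8, 10, 3]
append arr[0]+arr[5] = 2+3 = 5 → [2, 3, 5, 8, 10, 3, 5]
sum = 36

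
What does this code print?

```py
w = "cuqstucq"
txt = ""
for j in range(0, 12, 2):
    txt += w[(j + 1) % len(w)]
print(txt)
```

usuqus

j=0: add w[1]='u' → 'u'
j=2: add w[3]='s' → 'us'
j=4: add w[5]='u' → 'usu'
j=6: add w[7]='q' → 'usuq'
j=8: add w[1]='u' → 'usuqu'
j=10: add w[3]='s' → 'usuqus'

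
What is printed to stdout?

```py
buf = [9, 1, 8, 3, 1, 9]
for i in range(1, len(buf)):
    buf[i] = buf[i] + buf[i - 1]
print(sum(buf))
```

i=1: buf[1] = 1+9 = 10 → [9, 10, 8, 3, 1, 9]
i=2: buf[2] = 8+10 = 18 → [9, 10, 18, 3, 1, 9]
i=3: buf[3] = 3+18 = 21 → [9, 10, 18, 21, 1, 9]
i=4: buf[4] = 1+21 = 22 → [9, 10, 18, 21, 22, 9]
i=5: buf[5] = 9+22 = 31 → [9, 10, 18, 21, 22, 31]
sum = 111

111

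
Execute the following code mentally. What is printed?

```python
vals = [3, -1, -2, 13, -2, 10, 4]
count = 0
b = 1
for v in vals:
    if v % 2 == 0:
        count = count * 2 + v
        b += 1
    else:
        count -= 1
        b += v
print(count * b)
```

v=3: not even, count = 0-1 = -1; b=4
v=-1: not even, count = (-1)-1 = -2; b=3
v=-2: even, count = (-2)*2+(-2) = -6; b=4
v=13: not even, count = (-6)-1 = -7; b=17
v=-2: even, count = (-7)*2+(-2) = -16; b=18
v=10: even, count = (-16)*2+10 = -22; b=19
v=4: even, count = (-22)*2+4 = -40; b=20
count*b = (-40)*20 = -800

-800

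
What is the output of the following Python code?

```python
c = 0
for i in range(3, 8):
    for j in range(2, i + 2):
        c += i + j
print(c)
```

240

i=3,j=2: c = 0+5 = 5
i=3,j=3: c = 5+6 = 11
i=3,j=4: c = 11+7 = 18
i=4,j=2: c = 18+6 = 24
i=4,j=3: c = 24+7 = 31
i=4,j=4: c = 31+8 = 39
i=4,j=5: c = 39+9 = 48
i=5,j=2: c = 48+7 = 55
i=5,j=3: c = 55+8 = 63
i=5,j=4: c = 63+9 = 72
i=5,j=5: c = 72+10 = 82
i=5,j=6: c = 82+11 = 93
i=6,j=2: c = 93+8 = 101
i=6,j=3: c = 101+9 = 110
i=6,j=4: c = 110+10 = 120
i=6,j=5: c = 120+11 = 131
i=6,j=6: c = 131+12 = 143
i=6,j=7: c = 143+13 = 156
i=7,j=2: c = 156+9 = 165
i=7,j=3: c = 165+10 = 175
i=7,j=4: c = 175+11 = 186
i=7,j=5: c = 186+12 = 198
i=7,j=6: c = 198+13 = 211
i=7,j=7: c = 211+14 = 225
i=7,j=8: c = 225+15 = 240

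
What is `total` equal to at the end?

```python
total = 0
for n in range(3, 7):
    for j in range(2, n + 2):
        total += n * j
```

n=3,j=2: total = 0+6 = 6
n=3,j=3: total = 6+9 = 15
n=3,j=4: total = 15+12 = 27
n=4,j=2: total = 27+8 = 35
n=4,j=3: total = 35+12 = 47
n=4,j=4: total = 47+16 = 63
n=4,j=5: total = 63+20 = 83
n=5,j=2: total = 83+10 = 93
n=5,j=3: total = 93+15 = 108
n=5,j=4: total = 108+20 = 128
n=5,j=5: total = 128+25 = 153
n=5,j=6: total = 153+30 = 183
n=6,j=2: total = 183+12 = 195
n=6,j=3: total = 195+18 = 213
n=6,j=4: total = 213+24 = 237
n=6,j=5: total = 237+30 = 267
n=6,j=6: total = 267+36 = 303
n=6,j=7: total = 303+42 = 345

345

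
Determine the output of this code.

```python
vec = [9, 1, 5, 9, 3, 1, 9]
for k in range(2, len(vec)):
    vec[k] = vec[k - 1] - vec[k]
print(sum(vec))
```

-66

k=2: vec[2] = 1-5 = -4 → [9, 1, -4, 9, 3, 1, 9]
k=3: vec[3] = (-4)-9 = -13 → [9, 1, -4, -13, 3, 1, 9]
k=4: vec[4] = (-13)-3 = -16 → [9, 1, -4, -13, -16, 1, 9]
k=5: vec[5] = (-16)-1 = -17 → [9, 1, -4, -13, -16, -17, 9]
k=6: vec[6] = (-17)-9 = -26 → [9, 1, -4, -13, -16, -17, -26]
sum = -66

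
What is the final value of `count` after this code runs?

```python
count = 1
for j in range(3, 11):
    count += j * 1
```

j=3: count = 1+3*1 = 4
j=4: count = 4+4*1 = 8
j=5: count = 8+5*1 = 13
j=6: count = 13+6*1 = 19
j=7: count = 19+7*1 = 26
j=8: count = 26+8*1 = 34
j=9: count = 34+9*1 = 43
j=10: count = 43+10*1 = 53

53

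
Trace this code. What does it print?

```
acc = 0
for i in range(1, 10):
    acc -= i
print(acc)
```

-45

i=1: acc = 0-1 = -1
i=2: acc = (-1)-2 = -3
i=3: acc = (-3)-3 = -6
i=4: acc = (-6)-4 = -10
i=5: acc = (-10)-5 = -15
i=6: acc = (-15)-6 = -21
i=7: acc = (-21)-7 = -28
i=8: acc = (-28)-8 = -36
i=9: acc = (-36)-9 = -45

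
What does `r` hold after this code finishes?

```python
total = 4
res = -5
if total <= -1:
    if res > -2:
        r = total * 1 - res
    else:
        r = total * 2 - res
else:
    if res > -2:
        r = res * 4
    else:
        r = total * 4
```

total=4, res=-5
total <= -1 is False; res > -2 is False
→ r = total * 4 = 16

16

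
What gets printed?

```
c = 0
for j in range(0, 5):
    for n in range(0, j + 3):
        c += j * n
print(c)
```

155

j=0,n=0: c = 0+0 = 0
j=0,n=1: c = 0+0 = 0
j=0,n=2: c = 0+0 = 0
j=1,n=0: c = 0+0 = 0
j=1,n=1: c = 0+1 = 1
j=1,n=2: c = 1+2 = 3
j=1,n=3: c = 3+3 = 6
j=2,n=0: c = 6+0 = 6
j=2,n=1: c = 6+2 = 8
j=2,n=2: c = 8+4 = 12
j=2,n=3: c = 12+6 = 18
j=2,n=4: c = 18+8 = 26
j=3,n=0: c = 26+0 = 26
j=3,n=1: c = 26+3 = 29
j=3,n=2: c = 29+6 = 35
j=3,n=3: c = 35+9 = 44
j=3,n=4: c = 44+12 = 56
j=3,n=5: c = 56+15 = 71
j=4,n=0: c = 71+0 = 71
j=4,n=1: c = 71+4 = 75
j=4,n=2: c = 75+8 = 83
j=4,n=3: c = 83+12 = 95
j=4,n=4: c = 95+16 = 111
j=4,n=5: c = 111+20 = 131
j=4,n=6: c = 131+24 = 155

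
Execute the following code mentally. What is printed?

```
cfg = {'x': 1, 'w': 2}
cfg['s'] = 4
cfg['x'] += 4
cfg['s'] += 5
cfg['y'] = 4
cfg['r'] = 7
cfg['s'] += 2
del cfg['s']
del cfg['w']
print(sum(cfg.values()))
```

cfg['s'] = 4 → {'x': 1, 'w': 2, 's': 4}
cfg['x'] = 1+4 = 5 → {'x': 5, 'w': 2, 's': 4}
cfg['s'] = 4+5 = 9 → {'x': 5, 'w': 2, 's': 9}
cfg['y'] = 4 → {'x': 5, 'w': 2, 's': 9, 'y': 4}
cfg['r'] = 7 → {'x': 5, 'w': 2, 's': 9, 'y': 4, 'r': 7}
cfg['s'] = 9+2 = 11 → {'x': 5, 'w': 2, 's': 11, 'y': 4, 'r': 7}
del 's' → {'x': 5, 'w': 2, 'y': 4, 'r': 7}
del 'w' → {'x': 5, 'y': 4, 'r': 7}
sum of values = 16

16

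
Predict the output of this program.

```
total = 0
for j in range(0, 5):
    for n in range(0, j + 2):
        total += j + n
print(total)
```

85

j=0,n=0: total = 0+0 = 0
j=0,n=1: total = 0+1 = 1
j=1,n=0: total = 1+1 = 2
j=1,n=1: total = 2+2 = 4
j=1,n=2: total = 4+3 = 7
j=2,n=0: total = 7+2 = 9
j=2,n=1: total = 9+3 = 12
j=2,n=2: total = 12+4 = 16
j=2,n=3: total = 16+5 = 21
j=3,n=0: total = 21+3 = 24
j=3,n=1: total = 24+4 = 28
j=3,n=2: total = 28+5 = 33
j=3,n=3: total = 33+6 = 39
j=3,n=4: total = 39+7 = 46
j=4,n=0: total = 46+4 = 50
j=4,n=1: total = 50+5 = 55
j=4,n=2: total = 55+6 = 61
j=4,n=3: total = 61+7 = 68
j=4,n=4: total = 68+8 = 76
j=4,n=5: total = 76+9 = 85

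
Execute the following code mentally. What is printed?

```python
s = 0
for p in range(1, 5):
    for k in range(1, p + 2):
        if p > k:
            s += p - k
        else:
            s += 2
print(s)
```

p=1,k=1: not 1>1, s = 0+2 = 2
p=1,k=2: not 1>2, s = 2+2 = 4
p=2,k=1: 2>1, s = 4+1 = 5
p=2,k=2: not 2>2, s = 5+2 = 7
p=2,k=3: not 2>3, s = 7+2 = 9
p=3,k=1: 3>1, s = 9+2 = 11
p=3,k=2: 3>2, s = 11+1 = 12
p=3,k=3: not 3>3, s = 12+2 = 14
p=3,k=4: not 3>4, s = 14+2 = 16
p=4,k=1: 4>1, s = 16+3 = 19
p=4,k=2: 4>2, s = 19+2 = 21
p=4,k=3: 4>3, s = 21+1 = 22
p=4,k=4: not 4>4, s = 22+2 = 24
p=4,k=5: not 4>5, s = 24+2 = 26

26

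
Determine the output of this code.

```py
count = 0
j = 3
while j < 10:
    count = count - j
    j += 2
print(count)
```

-24

j=3: count = 0-3 = -3
j=5: count = (-3)-5 = -8
j=7: count = (-8)-7 = -15
j=9: count = (-15)-9 = -24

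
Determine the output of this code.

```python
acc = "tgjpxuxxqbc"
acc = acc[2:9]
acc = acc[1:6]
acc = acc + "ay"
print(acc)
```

slice [2:9] → 'jpxuxxq'
slice [1:6] → 'pxuxx'
+ 'ay' → 'pxuxxay'

pxuxxay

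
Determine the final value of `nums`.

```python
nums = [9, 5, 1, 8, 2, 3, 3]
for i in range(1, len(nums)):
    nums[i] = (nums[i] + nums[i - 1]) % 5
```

i=1: nums[1] = (5+9)%5 = 4 → [9, 4, 1, 8, 2, 3, 3]
i=2: nums[2] = (1+4)%5 = 0 → [9, 4, 0, 8, 2, 3, 3]
i=3: nums[3] = (8+0)%5 = 3 → [9, 4, 0, 3, 2, 3, 3]
i=4: nums[4] = (2+3)%5 = 0 → [9, 4, 0, 3, 0, 3, 3]
i=5: nums[5] = (3+0)%5 = 3 → [9, 4, 0, 3, 0, 3, 3]
i=6: nums[6] = (3+3)%5 = 1 → [9, 4, 0, 3, 0, 3, 1]

[9, 4, 0, 3, 0, 3, 1]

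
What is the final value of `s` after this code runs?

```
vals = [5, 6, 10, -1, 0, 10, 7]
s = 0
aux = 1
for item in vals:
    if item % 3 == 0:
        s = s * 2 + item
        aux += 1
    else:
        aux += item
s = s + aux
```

46

item=5: not %3==0; aux=6
item=6: %3==0, s = 0*2+6 = 6; aux=7
item=10: not %3==0; aux=17
item=-1: not %3==0; aux=16
item=0: %3==0, s = 6*2+0 = 12; aux=17
item=10: not %3==0; aux=27
item=7: not %3==0; aux=34
s+aux = 12+34 = 46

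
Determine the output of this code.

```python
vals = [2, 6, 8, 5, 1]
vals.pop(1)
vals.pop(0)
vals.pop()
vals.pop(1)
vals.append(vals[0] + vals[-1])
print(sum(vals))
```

pop(1) removes 6 → [2, 8, 5, 1]
pop(0) removes 2 → [8, 5, 1]
pop() removes 1 → [8, 5]
pop(1) removes 5 → [8]
append vals[0]+vals[-1] = 8+8 = 16 → [8, 16]
sum = 24

24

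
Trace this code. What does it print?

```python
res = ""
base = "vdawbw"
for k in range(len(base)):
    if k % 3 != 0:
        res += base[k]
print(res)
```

dabw

k=0: skip
k=1: add 'd' → 'd'
k=2: add 'a' → 'da'
k=3: skip
k=4: add 'b' → 'dab'
k=5: add 'w' → 'dabw'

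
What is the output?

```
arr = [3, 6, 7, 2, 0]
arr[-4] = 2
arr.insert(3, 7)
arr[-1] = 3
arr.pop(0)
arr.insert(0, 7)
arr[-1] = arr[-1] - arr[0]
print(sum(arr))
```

21

arr[-4] = 2 → [3, 2, 7, 2, 0]
insert 7 at 3 → [3, 2, 7, 7, 2, 0]
arr[-1] = 3 → [3, 2, 7, 7, 2, 3]
pop(0) removes 3 → [2, 7, 7, 2, 3]
insert 7 at 0 → [7, 2, 7, 7, 2, 3]
arr[-1] = arr[-1]-arr[0] = 3-7 = -4 → [7, 2, 7, 7, 2, -4]
sum = 21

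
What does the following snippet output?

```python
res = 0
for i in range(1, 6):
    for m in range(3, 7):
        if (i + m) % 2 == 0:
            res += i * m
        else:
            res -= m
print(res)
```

86

i=1,m=3: even sum, res = 0+3 = 3
i=1,m=4: odd sum, res = 3-4 = -1
i=1,m=5: even sum, res = (-1)+5 = 4
i=1,m=6: odd sum, res = 4-6 = -2
i=2,m=3: odd sum, res = (-2)-3 = -5
i=2,m=4: even sum, res = (-5)+8 = 3
i=2,m=5: odd sum, res = 3-5 = -2
i=2,m=6: even sum, res = (-2)+12 = 10
i=3,m=3: even sum, res = 10+9 = 19
i=3,m=4: odd sum, res = 19-4 = 15
i=3,m=5: even sum, res = 15+15 = 30
i=3,m=6: odd sum, res = 30-6 = 24
i=4,m=3: odd sum, res = 24-3 = 21
i=4,m=4: even sum, res = 21+16 = 37
i=4,m=5: odd sum, res = 37-5 = 32
i=4,m=6: even sum, res = 32+24 = 56
i=5,m=3: even sum, res = 56+15 = 71
i=5,m=4: odd sum, res = 71-4 = 67
i=5,m=5: even sum, res = 67+25 = 92
i=5,m=6: odd sum, res = 92-6 = 86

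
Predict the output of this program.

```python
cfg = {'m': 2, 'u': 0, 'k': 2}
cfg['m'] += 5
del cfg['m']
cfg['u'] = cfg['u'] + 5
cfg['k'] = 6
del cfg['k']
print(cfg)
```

{'u': 5}

cfg['m'] = 2+5 = 7 → {'m': 7, 'u': 0, 'k': 2}
del 'm' → {'u': 0, 'k': 2}
cfg['u'] = cfg['u']+5 = 5 → {'u': 5, 'k': 2}
cfg['k'] = 6 → {'u': 5, 'k': 6}
del 'k' → {'u': 5}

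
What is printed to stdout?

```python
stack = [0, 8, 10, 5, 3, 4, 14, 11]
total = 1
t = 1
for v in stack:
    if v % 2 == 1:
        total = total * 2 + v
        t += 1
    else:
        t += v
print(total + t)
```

v=0: not odd; t=1
v=8: not odd; t=9
v=10: not odd; t=19
v=5: odd, total = 1*2+5 = 7; t=20
v=3: odd, total = 7*2+3 = 17; t=21
v=4: not odd; t=25
v=14: not odd; t=39
v=11: odd, total = 17*2+11 = 45; t=40
total+t = 45+40 = 85

85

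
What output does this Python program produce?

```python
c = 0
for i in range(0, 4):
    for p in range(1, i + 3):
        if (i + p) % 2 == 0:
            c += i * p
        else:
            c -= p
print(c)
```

i=0,p=1: odd sum, c = 0-1 = -1
i=0,p=2: even sum, c = (-1)+0 = -1
i=1,p=1: even sum, c = (-1)+1 = 0
i=1,p=2: odd sum, c = 0-2 = -2
i=1,p=3: even sum, c = (-2)+3 = 1
i=2,p=1: odd sum, c = 1-1 = 0
i=2,p=2: even sum, c = 0+4 = 4
i=2,p=3: odd sum, c = 4-3 = 1
i=2,p=4: even sum, c = 1+8 = 9
i=3,p=1: even sum, c = 9+3 = 12
i=3,p=2: odd sum, c = 12-2 = 10
i=3,p=3: even sum, c = 10+9 = 19
i=3,p=4: odd sum, c = 19-4 = 15
i=3,p=5: even sum, c = 15+15 = 30

30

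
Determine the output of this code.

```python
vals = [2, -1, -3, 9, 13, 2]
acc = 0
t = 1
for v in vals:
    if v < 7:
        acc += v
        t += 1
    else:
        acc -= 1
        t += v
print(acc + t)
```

25

v=2: <7, acc = 0+2 = 2; t=2
v=-1: <7, acc = 2+(-1) = 1; t=3
v=-3: <7, acc = 1+(-3) = -2; t=4
v=9: not <7, acc = (-2)-1 = -3; t=13
v=13: not <7, acc = (-3)-1 = -4; t=26
v=2: <7, acc = (-4)+2 = -2; t=27
acc+t = (-2)+27 = 25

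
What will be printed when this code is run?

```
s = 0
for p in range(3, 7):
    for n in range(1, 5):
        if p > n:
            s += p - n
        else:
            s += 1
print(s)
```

36

p=3,n=1: 3>1, s = 0+2 = 2
p=3,n=2: 3>2, s = 2+1 = 3
p=3,n=3: not 3>3, s = 3+1 = 4
p=3,n=4: not 3>4, s = 4+1 = 5
p=4,n=1: 4>1, s = 5+3 = 8
p=4,n=2: 4>2, s = 8+2 = 10
p=4,n=3: 4>3, s = 10+1 = 11
p=4,n=4: not 4>4, s = 11+1 = 12
p=5,n=1: 5>1, s = 12+4 = 16
p=5,n=2: 5>2, s = 16+3 = 19
p=5,n=3: 5>3, s = 19+2 = 21
p=5,n=4: 5>4, s = 21+1 = 22
p=6,n=1: 6>1, s = 22+5 = 27
p=6,n=2: 6>2, s = 27+4 = 31
p=6,n=3: 6>3, s = 31+3 = 34
p=6,n=4: 6>4, s = 34+2 = 36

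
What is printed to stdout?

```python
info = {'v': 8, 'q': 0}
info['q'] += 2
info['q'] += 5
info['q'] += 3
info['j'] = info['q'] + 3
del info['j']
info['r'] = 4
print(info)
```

{'v': 8, 'q': 10, 'r': 4}

info['q'] = 0+2 = 2 → {'v': 8, 'q': 2}
info['q'] = 2+5 = 7 → {'v': 8, 'q': 7}
info['q'] = 7+3 = 10 → {'v': 8, 'q': 10}
info['j'] = info['q']+3 = 13 → {'v': 8, 'q': 10, 'j': 13}
del 'j' → {'v': 8, 'q': 10}
info['r'] = 4 → {'v': 8, 'q': 10, 'r': 4}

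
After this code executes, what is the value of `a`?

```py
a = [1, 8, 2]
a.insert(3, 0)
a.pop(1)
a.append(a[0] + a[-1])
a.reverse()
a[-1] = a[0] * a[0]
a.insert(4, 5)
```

[1, 0, 2, 1, 5]

insert 0 at 3 → [1, 8, 2, 0]
pop(1) removes 8 → [1, 2, 0]
append a[0]+a[-1] = 1+0 = 1 → [1, 2, 0, 1]
reverse → [1, 0, 2, 1]
a[-1] = a[0]*a[0] = 1*1 = 1 → [1, 0, 2, 1]
insert 5 at 4 → [1, 0, 2, 1, 5]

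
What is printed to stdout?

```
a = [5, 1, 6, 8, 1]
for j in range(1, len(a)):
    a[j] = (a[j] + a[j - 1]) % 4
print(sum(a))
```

j=1: a[1] = (1+5)%4 = 2 → [5, 2, 6, 8, 1]
j=2: a[2] = (6+2)%4 = 0 → [5, 2, 0, 8, 1]
j=3: a[3] = (8+0)%4 = 0 → [5, 2, 0, 0, 1]
j=4: a[4] = (1+0)%4 = 1 → [5, 2, 0, 0, 1]
sum = 8

8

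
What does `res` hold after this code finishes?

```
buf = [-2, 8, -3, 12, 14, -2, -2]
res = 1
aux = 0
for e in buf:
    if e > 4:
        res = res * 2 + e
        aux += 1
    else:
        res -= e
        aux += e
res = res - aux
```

116

e=-2: not >4, res = 1-(-2) = 3; aux=-2
e=8: >4, res = 3*2+8 = 14; aux=-1
e=-3: not >4, res = 14-(-3) = 17; aux=-4
e=12: >4, res = 17*2+12 = 46; aux=-3
e=14: >4, res = 46*2+14 = 106; aux=-2
e=-2: not >4, res = 106-(-2) = 108; aux=-4
e=-2: not >4, res = 108-(-2) = 110; aux=-6
res-aux = 110-(-6) = 116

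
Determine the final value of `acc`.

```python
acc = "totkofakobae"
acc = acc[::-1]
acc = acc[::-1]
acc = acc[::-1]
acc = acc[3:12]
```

reverse → 'eabokafoktot'
reverse → 'totkofakobae'
reverse → 'eabokafoktot'
slice [3:12] → 'okafoktot'

'okafoktot'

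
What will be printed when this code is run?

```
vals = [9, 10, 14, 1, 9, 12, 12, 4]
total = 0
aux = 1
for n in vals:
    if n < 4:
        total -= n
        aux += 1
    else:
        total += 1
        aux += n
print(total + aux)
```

78

n=9: not <4, total = 0+1 = 1; aux=10
n=10: not <4, total = 1+1 = 2; aux=20
n=14: not <4, total = 2+1 = 3; aux=34
n=1: <4, total = 3-1 = 2; aux=35
n=9: not <4, total = 2+1 = 3; aux=44
n=12: not <4, total = 3+1 = 4; aux=56
n=12: not <4, total = 4+1 = 5; aux=68
n=4: not <4, total = 5+1 = 6; aux=72
total+aux = 6+72 = 78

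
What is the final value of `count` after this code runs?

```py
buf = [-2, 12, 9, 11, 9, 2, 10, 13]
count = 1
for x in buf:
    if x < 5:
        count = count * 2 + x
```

2

x=-2: <5, count = 1*2+(-2) = 0
x=12: not <5
x=9: not <5
x=11: not <5
x=9: not <5
x=2: <5, count = 0*2+2 = 2
x=10: not <5
x=13: not <5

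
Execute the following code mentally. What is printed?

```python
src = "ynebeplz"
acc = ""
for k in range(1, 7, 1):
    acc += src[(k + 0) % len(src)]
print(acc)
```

k=1: add src[1]='n' → 'n'
k=2: add src[2]='e' → 'ne'
k=3: add src[3]='b' → 'neb'
k=4: add src[4]='e' → 'nebe'
k=5: add src[5]='p' → 'nebep'
k=6: add src[6]='l' → 'nebepl'

nebepl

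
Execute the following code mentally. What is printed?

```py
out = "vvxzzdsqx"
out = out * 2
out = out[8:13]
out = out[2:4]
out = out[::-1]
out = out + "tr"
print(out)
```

repeat ×2 → 'vvxzzdsqxvvxzzdsqx'
slice [8:13] → 'xvvxz'
slice [2:4] → 'vx'
reverse → 'xv'
+ 'tr' → 'xvtr'

xvtr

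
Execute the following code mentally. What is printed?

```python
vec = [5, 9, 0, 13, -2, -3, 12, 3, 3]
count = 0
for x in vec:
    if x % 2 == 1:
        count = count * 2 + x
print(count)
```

x=5: odd, count = 0*2+5 = 5
x=9: odd, count = 5*2+9 = 19
x=0: not odd
x=13: odd, count = 19*2+13 = 51
x=-2: not odd
x=-3: odd, count = 51*2+(-3) = 99
x=12: not odd
x=3: odd, count = 99*2+3 = 201
x=3: odd, count = 201*2+3 = 405

405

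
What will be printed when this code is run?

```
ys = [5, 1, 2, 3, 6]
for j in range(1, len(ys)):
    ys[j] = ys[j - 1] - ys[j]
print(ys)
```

[5, 4, 2, -1, -7]

j=1: ys[1] = 5-1 = 4 → [5, 4, 2, 3, 6]
j=2: ys[2] = 4-2 = 2 → [5, 4, 2, 3, 6]
j=3: ys[3] = 2-3 = -1 → [5, 4, 2, -1, 6]
j=4: ys[4] = (-1)-6 = -7 → [5, 4, 2, -1, -7]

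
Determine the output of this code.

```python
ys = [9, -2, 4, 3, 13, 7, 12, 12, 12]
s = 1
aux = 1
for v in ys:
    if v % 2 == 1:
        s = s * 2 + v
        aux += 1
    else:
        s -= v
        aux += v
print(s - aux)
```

38

v=9: odd, s = 1*2+9 = 11; aux=2
v=-2: not odd, s = 11-(-2) = 13; aux=0
v=4: not odd, s = 13-4 = 9; aux=4
v=3: odd, s = 9*2+3 = 21; aux=5
v=13: odd, s = 21*2+13 = 55; aux=6
v=7: odd, s = 55*2+7 = 117; aux=7
v=12: not odd, s = 117-12 = 105; aux=19
v=12: not odd, s = 105-12 = 93; aux=31
v=12: not odd, s = 93-12 = 81; aux=43
s-aux = 81-43 = 38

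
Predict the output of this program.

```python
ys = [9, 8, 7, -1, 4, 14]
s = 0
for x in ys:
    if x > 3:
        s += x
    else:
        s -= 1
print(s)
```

x=9: >3, s = 0+9 = 9
x=8: >3, s = 9+8 = 17
x=7: >3, s = 17+7 = 24
x=-1: not >3, s = 24-1 = 23
x=4: >3, s = 23+4 = 27
x=14: >3, s = 27+14 = 41

41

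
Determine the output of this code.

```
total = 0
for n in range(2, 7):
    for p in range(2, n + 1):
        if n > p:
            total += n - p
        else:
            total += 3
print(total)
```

n=2,p=2: not 2>2, total = 0+3 = 3
n=3,p=2: 3>2, total = 3+1 = 4
n=3,p=3: not 3>3, total = 4+3 = 7
n=4,p=2: 4>2, total = 7+2 = 9
n=4,p=3: 4>3, total = 9+1 = 10
n=4,p=4: not 4>4, total = 10+3 = 13
n=5,p=2: 5>2, total = 13+3 = 16
n=5,p=3: 5>3, total = 16+2 = 18
n=5,p=4: 5>4, total = 18+1 = 19
n=5,p=5: not 5>5, total = 19+3 = 22
n=6,p=2: 6>2, total = 22+4 = 26
n=6,p=3: 6>3, total = 26+3 = 29
n=6,p=4: 6>4, total = 29+2 = 31
n=6,p=5: 6>5, total = 31+1 = 32
n=6,p=6: not 6>6, total = 32+3 = 35

35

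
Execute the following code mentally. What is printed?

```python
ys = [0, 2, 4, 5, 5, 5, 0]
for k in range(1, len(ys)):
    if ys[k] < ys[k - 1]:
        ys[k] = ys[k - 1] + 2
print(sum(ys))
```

k=1: 2>=0, unchanged → [0, 2, 4, 5, 5, 5, 0]
k=2: 4>=2, unchanged → [0, 2, 4, 5, 5, 5, 0]
k=3: 5>=4, unchanged → [0, 2, 4, 5, 5, 5, 0]
k=4: 5>=5, unchanged → [0, 2, 4, 5, 5, 5, 0]
k=5: 5>=5, unchanged → [0, 2, 4, 5, 5, 5, 0]
k=6: 0<5, ys[6] = 5+2 = 7 → [0, 2, 4, 5, 5, 5, 7]
sum = 28

28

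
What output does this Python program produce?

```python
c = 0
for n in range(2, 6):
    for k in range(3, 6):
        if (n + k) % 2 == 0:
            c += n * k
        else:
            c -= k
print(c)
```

n=2,k=3: odd sum, c = 0-3 = -3
n=2,k=4: even sum, c = (-3)+8 = 5
n=2,k=5: odd sum, c = 5-5 = 0
n=3,k=3: even sum, c = 0+9 = 9
n=3,k=4: odd sum, c = 9-4 = 5
n=3,k=5: even sum, c = 5+15 = 20
n=4,k=3: odd sum, c = 20-3 = 17
n=4,k=4: even sum, c = 17+16 = 33
n=4,k=5: odd sum, c = 33-5 = 28
n=5,k=3: even sum, c = 28+15 = 43
n=5,k=4: odd sum, c = 43-4 = 39
n=5,k=5: even sum, c = 39+25 = 64

64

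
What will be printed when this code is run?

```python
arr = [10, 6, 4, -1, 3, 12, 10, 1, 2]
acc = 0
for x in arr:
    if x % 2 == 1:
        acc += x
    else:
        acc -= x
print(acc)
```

x=10: not odd, acc = 0-10 = -10
x=6: not odd, acc = (-10)-6 = -16
x=4: not odd, acc = (-16)-4 = -20
x=-1: odd, acc = (-20)+(-1) = -21
x=3: odd, acc = (-21)+3 = -18
x=12: not odd, acc = (-18)-12 = -30
x=10: not odd, acc = (-30)-10 = -40
x=1: odd, acc = (-40)+1 = -39
x=2: not odd, acc = (-39)-2 = -41

-41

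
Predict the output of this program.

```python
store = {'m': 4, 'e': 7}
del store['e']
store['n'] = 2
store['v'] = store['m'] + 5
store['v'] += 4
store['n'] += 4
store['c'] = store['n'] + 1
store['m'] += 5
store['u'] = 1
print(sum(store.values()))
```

36

del 'e' → {'m': 4}
store['n'] = 2 → {'m': 4, 'n': 2}
store['v'] = store['m']+5 = 9 → {'m': 4, 'n': 2, 'v': 9}
store['v'] = 9+4 = 13 → {'m': 4, 'n': 2, 'v': 13}
store['n'] = 2+4 = 6 → {'m': 4, 'n': 6, 'v': 13}
store['c'] = store['n']+1 = 7 → {'m': 4, 'n': 6, 'v': 13, 'c': 7}
store['m'] = 4+5 = 9 → {'m': 9, 'n': 6, 'v': 13, 'c': 7}
store['u'] = 1 → {'m': 9, 'n': 6, 'v': 13, 'c': 7, 'u': 1}
sum of values = 36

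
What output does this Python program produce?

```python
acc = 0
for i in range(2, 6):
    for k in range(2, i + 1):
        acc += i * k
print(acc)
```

125

i=2,k=2: acc = 0+4 = 4
i=3,k=2: acc = 4+6 = 10
i=3,k=3: acc = 10+9 = 19
i=4,k=2: acc = 19+8 = 27
i=4,k=3: acc = 27+12 = 39
i=4,k=4: acc = 39+16 = 55
i=5,k=2: acc = 55+10 = 65
i=5,k=3: acc = 65+15 = 80
i=5,k=4: acc = 80+20 = 100
i=5,k=5: acc = 100+25 = 125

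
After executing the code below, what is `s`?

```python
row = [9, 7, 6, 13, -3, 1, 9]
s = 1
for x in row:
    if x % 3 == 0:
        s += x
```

x=9: %3==0, s = 1+9 = 10
x=7: not %3==0
x=6: %3==0, s = 10+6 = 16
x=13: not %3==0
x=-3: %3==0, s = 16+(-3) = 13
x=1: not %3==0
x=9: %3==0, s = 13+9 = 22

22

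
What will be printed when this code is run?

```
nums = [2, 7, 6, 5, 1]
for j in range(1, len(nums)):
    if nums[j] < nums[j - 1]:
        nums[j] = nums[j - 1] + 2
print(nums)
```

[2, 7, 9, 11, 13]

j=1: 7>=2, unchanged → [2, 7, 6, 5, 1]
j=2: 6<7, nums[2] = 7+2 = 9 → [2, 7, 9, 5, 1]
j=3: 5<9, nums[3] = 9+2 = 11 → [2, 7, 9, 11, 1]
j=4: 1<11, nums[4] = 11+2 = 13 → [2, 7, 9, 11, 13]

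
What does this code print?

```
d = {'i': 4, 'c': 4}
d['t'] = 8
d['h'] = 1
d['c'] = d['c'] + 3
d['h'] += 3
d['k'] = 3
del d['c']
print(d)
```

d['t'] = 8 → {'i': 4, 'c': 4, 't': 8}
d['h'] = 1 → {'i': 4, 'c': 4, 't': 8, 'h': 1}
d['c'] = d['c']+3 = 7 → {'i': 4, 'c': 7, 't': 8, 'h': 1}
d['h'] = 1+3 = 4 → {'i': 4, 'c': 7, 't': 8, 'h': 4}
d['k'] = 3 → {'i': 4, 'c': 7, 't': 8, 'h': 4, 'k': 3}
del 'c' → {'i': 4, 't': 8, 'h': 4, 'k': 3}

{'i': 4, 't': 8, 'h': 4, 'k': 3}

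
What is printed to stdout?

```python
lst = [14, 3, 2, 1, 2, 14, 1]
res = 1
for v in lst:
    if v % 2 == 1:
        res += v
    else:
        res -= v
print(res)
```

-26

v=14: not odd, res = 1-14 = -13
v=3: odd, res = (-13)+3 = -10
v=2: not odd, res = (-10)-2 = -12
v=1: odd, res = (-12)+1 = -11
v=2: not odd, res = (-11)-2 = -13
v=14: not odd, res = (-13)-14 = -27
v=1: odd, res = (-27)+1 = -26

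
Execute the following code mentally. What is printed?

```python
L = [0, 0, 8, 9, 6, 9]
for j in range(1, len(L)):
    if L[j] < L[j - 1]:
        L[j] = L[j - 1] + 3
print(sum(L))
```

j=1: 0>=0, unchanged → [0, 0, 8, 9, 6, 9]
j=2: 8>=0, unchanged → [0, 0, 8, 9, 6, 9]
j=3: 9>=8, unchanged → [0, 0, 8, 9, 6, 9]
j=4: 6<9, L[4] = 9+3 = 12 → [0, 0, 8, 9, 12, 9]
j=5: 9<12, L[5] = 12+3 = 15 → [0, 0, 8, 9, 12, 15]
sum = 44

44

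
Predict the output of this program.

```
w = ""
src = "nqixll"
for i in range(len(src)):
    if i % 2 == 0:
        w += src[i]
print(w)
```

i=0: add 'n' → 'n'
i=1: skip
i=2: add 'i' → 'ni'
i=3: skip
i=4: add 'l' → 'nil'
i=5: skip

nil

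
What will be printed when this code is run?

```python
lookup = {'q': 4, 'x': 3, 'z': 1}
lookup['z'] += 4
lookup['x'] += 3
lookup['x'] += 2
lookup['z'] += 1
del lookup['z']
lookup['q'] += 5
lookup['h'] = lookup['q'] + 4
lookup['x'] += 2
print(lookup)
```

lookup['z'] = 1+4 = 5 → {'q': 4, 'x': 3, 'z': 5}
lookup['x'] = 3+3 = 6 → {'q': 4, 'x': 6, 'z': 5}
lookup['x'] = 6+2 = 8 → {'q': 4, 'x': 8, 'z': 5}
lookup['z'] = 5+1 = 6 → {'q': 4, 'x': 8, 'z': 6}
del 'z' → {'q': 4, 'x': 8}
lookup['q'] = 4+5 = 9 → {'q': 9, 'x': 8}
lookup['h'] = lookup['q']+4 = 13 → {'q': 9, 'x': 8, 'h': 13}
lookup['x'] = 8+2 = 10 → {'q': 9, 'x': 10, 'h': 13}

{'q': 9, 'x': 10, 'h': 13}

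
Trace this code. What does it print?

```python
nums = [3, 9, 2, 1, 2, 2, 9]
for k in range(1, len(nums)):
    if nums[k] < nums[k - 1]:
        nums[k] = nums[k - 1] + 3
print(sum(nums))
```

k=1: 9>=3, unchanged → [3, 9, 2, 1, 2, 2, 9]
k=2: 2<9, nums[2] = 9+3 = 12 → [3, 9, 12, 1, 2, 2, 9]
k=3: 1<12, nums[3] = 12+3 = 15 → [3, 9, 12, 15, 2, 2, 9]
k=4: 2<15, nums[4] = 15+3 = 18 → [3, 9, 12, 15, 18, 2, 9]
k=5: 2<18, nums[5] = 18+3 = 21 → [3, 9, 12, 15, 18, 21, 9]
k=6: 9<21, nums[6] = 21+3 = 24 → [3, 9, 12, 15, 18, 21, 24]
sum = 102

102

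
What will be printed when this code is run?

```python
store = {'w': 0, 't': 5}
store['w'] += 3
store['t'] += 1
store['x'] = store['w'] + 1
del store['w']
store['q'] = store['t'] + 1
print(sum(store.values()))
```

17

store['w'] = 0+3 = 3 → {'w': 3, 't': 5}
store['t'] = 5+1 = 6 → {'w': 3, 't': 6}
store['x'] = store['w']+1 = 4 → {'w': 3, 't': 6, 'x': 4}
del 'w' → {'t': 6, 'x': 4}
store['q'] = store['t']+1 = 7 → {'t': 6, 'x': 4, 'q': 7}
sum of values = 17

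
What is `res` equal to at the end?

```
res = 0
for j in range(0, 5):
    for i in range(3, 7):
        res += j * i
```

j=0,i=3: res = 0+0 = 0
j=0,i=4: res = 0+0 = 0
j=0,i=5: res = 0+0 = 0
j=0,i=6: res = 0+0 = 0
j=1,i=3: res = 0+3 = 3
j=1,i=4: res = 3+4 = 7
j=1,i=5: res = 7+5 = 12
j=1,i=6: res = 12+6 = 18
j=2,i=3: res = 18+6 = 24
j=2,i=4: res = 24+8 = 32
j=2,i=5: res = 32+10 = 42
j=2,i=6: res = 42+12 = 54
j=3,i=3: res = 54+9 = 63
j=3,i=4: res = 63+12 = 75
j=3,i=5: res = 75+15 = 90
j=3,i=6: res = 90+18 = 108
j=4,i=3: res = 108+12 = 120
j=4,i=4: res = 120+16 = 136
j=4,i=5: res = 136+20 = 156
j=4,i=6: res = 156+24 = 180

180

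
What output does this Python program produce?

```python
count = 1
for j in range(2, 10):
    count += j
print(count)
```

j=2: count = 1+2 = 3
j=3: count = 3+3 = 6
j=4: count = 6+4 = 10
j=5: count = 10+5 = 15
j=6: count = 15+6 = 21
j=7: count = 21+7 = 28
j=8: count = 28+8 = 36
j=9: count = 36+9 = 45

45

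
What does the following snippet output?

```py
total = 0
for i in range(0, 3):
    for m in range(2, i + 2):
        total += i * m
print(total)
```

12

i=1,m=2: total = 0+2 = 2
i=2,m=2: total = 2+4 = 6
i=2,m=3: total = 6+6 = 12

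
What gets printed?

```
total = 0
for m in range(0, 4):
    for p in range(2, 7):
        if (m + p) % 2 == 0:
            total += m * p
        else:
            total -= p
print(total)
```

16

m=0,p=2: even sum, total = 0+0 = 0
m=0,p=3: odd sum, total = 0-3 = -3
m=0,p=4: even sum, total = (-3)+0 = -3
m=0,p=5: odd sum, total = (-3)-5 = -8
m=0,p=6: even sum, total = (-8)+0 = -8
m=1,p=2: odd sum, total = (-8)-2 = -10
m=1,p=3: even sum, total = (-10)+3 = -7
m=1,p=4: odd sum, total = (-7)-4 = -11
m=1,p=5: even sum, total = (-11)+5 = -6
m=1,p=6: odd sum, total = (-6)-6 = -12
m=2,p=2: even sum, total = (-12)+4 = -8
m=2,p=3: odd sum, total = (-8)-3 = -11
m=2,p=4: even sum, total = (-11)+8 = -3
m=2,p=5: odd sum, total = (-3)-5 = -8
m=2,p=6: even sum, total = (-8)+12 = 4
m=3,p=2: odd sum, total = 4-2 = 2
m=3,p=3: even sum, total = 2+9 = 11
m=3,p=4: odd sum, total = 11-4 = 7
m=3,p=5: even sum, total = 7+15 = 22
m=3,p=6: odd sum, total = 22-6 = 16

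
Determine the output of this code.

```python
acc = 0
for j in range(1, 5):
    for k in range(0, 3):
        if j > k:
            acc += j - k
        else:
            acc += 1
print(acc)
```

22

j=1,k=0: 1>0, acc = 0+1 = 1
j=1,k=1: not 1>1, acc = 1+1 = 2
j=1,k=2: not 1>2, acc = 2+1 = 3
j=2,k=0: 2>0, acc = 3+2 = 5
j=2,k=1: 2>1, acc = 5+1 = 6
j=2,k=2: not 2>2, acc = 6+1 = 7
j=3,k=0: 3>0, acc = 7+3 = 10
j=3,k=1: 3>1, acc = 10+2 = 12
j=3,k=2: 3>2, acc = 12+1 = 13
j=4,k=0: 4>0, acc = 13+4 = 17
j=4,k=1: 4>1, acc = 17+3 = 20
j=4,k=2: 4>2, acc = 20+2 = 22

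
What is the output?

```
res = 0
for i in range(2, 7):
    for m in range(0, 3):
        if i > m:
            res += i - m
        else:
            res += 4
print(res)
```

i=2,m=0: 2>0, res = 0+2 = 2
i=2,m=1: 2>1, res = 2+1 = 3
i=2,m=2: not 2>2, res = 3+4 = 7
i=3,m=0: 3>0, res = 7+3 = 10
i=3,m=1: 3>1, res = 10+2 = 12
i=3,m=2: 3>2, res = 12+1 = 13
i=4,m=0: 4>0, res = 13+4 = 17
i=4,m=1: 4>1, res = 17+3 = 20
i=4,m=2: 4>2, res = 20+2 = 22
i=5,m=0: 5>0, res = 22+5 = 27
i=5,m=1: 5>1, res = 27+4 = 31
i=5,m=2: 5>2, res = 31+3 = 34
i=6,m=0: 6>0, res = 34+6 = 40
i=6,m=1: 6>1, res = 40+5 = 45
i=6,m=2: 6>2, res = 45+4 = 49

49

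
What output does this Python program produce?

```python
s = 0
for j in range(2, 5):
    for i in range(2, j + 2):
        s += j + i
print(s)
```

57

j=2,i=2: s = 0+4 = 4
j=2,i=3: s = 4+5 = 9
j=3,i=2: s = 9+5 = 14
j=3,i=3: s = 14+6 = 20
j=3,i=4: s = 20+7 = 27
j=4,i=2: s = 27+6 = 33
j=4,i=3: s = 33+7 = 40
j=4,i=4: s = 40+8 = 48
j=4,i=5: s = 48+9 = 57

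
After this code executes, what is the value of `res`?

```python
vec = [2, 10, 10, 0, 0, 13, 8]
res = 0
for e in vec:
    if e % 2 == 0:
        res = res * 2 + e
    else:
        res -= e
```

286

e=2: even, res = 0*2+2 = 2
e=10: even, res = 2*2+10 = 14
e=10: even, res = 14*2+10 = 38
e=0: even, res = 38*2+0 = 76
e=0: even, res = 76*2+0 = 152
e=13: not even, res = 152-13 = 139
e=8: even, res = 139*2+8 = 286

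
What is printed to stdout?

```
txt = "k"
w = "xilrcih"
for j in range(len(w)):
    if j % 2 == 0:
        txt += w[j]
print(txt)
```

kxlch

j=0: add 'x' → 'kx'
j=1: skip
j=2: add 'l' → 'kxl'
j=3: skip
j=4: add 'c' → 'kxlc'
j=5: skip
j=6: add 'h' → 'kxlch'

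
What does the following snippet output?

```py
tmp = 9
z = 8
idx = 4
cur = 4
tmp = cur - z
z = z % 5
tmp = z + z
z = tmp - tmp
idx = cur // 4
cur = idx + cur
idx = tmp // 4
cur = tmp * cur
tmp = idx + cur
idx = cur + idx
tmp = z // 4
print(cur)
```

30

tmp = 4-8 = -4
z = 8%5 = 3
tmp = 3+3 = 6
z = 6-6 = 0
idx = 4//4 = 1
cur = 1+4 = 5
idx = 6//4 = 1
cur = 6*5 = 30
tmp = 1+30 = 31
idx = 30+1 = 31
tmp = 0//4 = 0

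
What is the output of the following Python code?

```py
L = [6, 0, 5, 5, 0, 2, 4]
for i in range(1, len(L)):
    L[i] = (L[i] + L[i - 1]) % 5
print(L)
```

i=1: L[1] = (0+6)%5 = 1 → [6, 1, 5, 5, 0, 2, 4]
i=2: L[2] = (5+1)%5 = 1 → [6, 1, 1, 5, 0, 2, 4]
i=3: L[3] = (5+1)%5 = 1 → [6, 1, 1, 1, 0, 2, 4]
i=4: L[4] = (0+1)%5 = 1 → [6, 1, 1, 1, 1, 2, 4]
i=5: L[5] = (2+1)%5 = 3 → [6, 1, 1, 1, 1, 3, 4]
i=6: L[6] = (4+3)%5 = 2 → [6, 1, 1, 1, 1, 3, 2]

[6, 1, 1, 1, 1, 3, 2]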